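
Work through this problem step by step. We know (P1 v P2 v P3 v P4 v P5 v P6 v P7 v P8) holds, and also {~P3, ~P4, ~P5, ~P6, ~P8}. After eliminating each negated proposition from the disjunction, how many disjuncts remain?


Original disjuncts (8): P1, P2, P3, P4, P5, P6, P7, P8
Negated (eliminate): ~P3, ~P4, ~P5, ~P6, ~P8
Remaining disjuncts: P1, P2, P7
Count = 8 - 5 = 3

3


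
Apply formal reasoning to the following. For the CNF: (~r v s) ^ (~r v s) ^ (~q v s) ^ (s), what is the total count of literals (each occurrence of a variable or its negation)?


Counting literals in each clause:
Clause 1: 2 literal(s)
Clause 2: 2 literal(s)
Clause 3: 2 literal(s)
Clause 4: 1 literal(s)
Total = 7

7


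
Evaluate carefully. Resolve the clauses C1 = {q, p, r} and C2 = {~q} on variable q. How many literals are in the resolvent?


Remove q from C1 and ~q from C2.
C1 remainder: {p, r}
C2 remainder: {}
Union (resolvent): {p, r}
Resolvent has 2 literal(s).

2


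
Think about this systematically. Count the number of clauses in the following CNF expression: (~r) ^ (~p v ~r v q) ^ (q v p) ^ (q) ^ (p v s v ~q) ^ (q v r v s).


A CNF formula is a conjunction of clauses.
Clauses are separated by ^.
Counting the conjuncts: 6 clauses.

6


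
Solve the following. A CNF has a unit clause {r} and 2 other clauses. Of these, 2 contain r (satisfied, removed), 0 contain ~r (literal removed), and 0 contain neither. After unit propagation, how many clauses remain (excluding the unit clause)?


Satisfied (removed): 2
Shortened (remain): 0
Unchanged (remain): 0
Remaining = 0 + 0 = 0

0


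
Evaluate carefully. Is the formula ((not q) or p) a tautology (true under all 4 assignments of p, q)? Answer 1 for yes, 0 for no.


Check all 4 assignments:
p=0, q=0: 1
p=0, q=1: 0
p=1, q=0: 1
p=1, q=1: 1
Satisfying count = 3/4.
Tautology iff count = 4: no.

0


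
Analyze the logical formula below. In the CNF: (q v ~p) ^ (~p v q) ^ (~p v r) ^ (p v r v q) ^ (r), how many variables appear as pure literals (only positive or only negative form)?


Check each variable for pure literal status:
p: mixed (not pure)
q: pure positive
r: pure positive
Pure literal count = 2

2


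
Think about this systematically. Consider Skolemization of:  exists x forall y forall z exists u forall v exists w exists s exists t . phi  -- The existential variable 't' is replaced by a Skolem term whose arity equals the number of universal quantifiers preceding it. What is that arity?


Quantifier prefix: exists x forall y forall z exists u forall v exists w exists s exists t
't' is existentially quantified at position 8.
Universal variables preceding it: y, z, v
Skolem function arity = 3

3


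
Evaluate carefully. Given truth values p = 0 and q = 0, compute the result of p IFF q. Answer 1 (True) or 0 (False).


p = 0, q = 0
Operation: p IFF q
Evaluate: 0 IFF 0 = 1

1


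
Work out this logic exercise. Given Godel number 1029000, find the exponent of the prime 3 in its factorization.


Factorize 1029000 by dividing by 3 repeatedly.
Division steps: 3 divides 1029000 exactly 1 time(s).
Exponent of 3 = 1

1


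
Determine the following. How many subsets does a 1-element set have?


The power set of a set with n elements has 2^n elements.
|P(S)| = 2^1 = 2

2


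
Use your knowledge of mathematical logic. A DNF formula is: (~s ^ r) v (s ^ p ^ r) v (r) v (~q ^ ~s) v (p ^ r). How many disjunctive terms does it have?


A DNF formula is a disjunction of terms (conjunctions).
Terms are separated by v.
Counting the disjuncts: 5 terms.

5


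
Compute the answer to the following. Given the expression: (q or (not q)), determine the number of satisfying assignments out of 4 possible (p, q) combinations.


Check all 4 assignments:
p=0, q=0: 1
p=0, q=1: 1
p=1, q=0: 1
p=1, q=1: 1
Count of True = 4

4


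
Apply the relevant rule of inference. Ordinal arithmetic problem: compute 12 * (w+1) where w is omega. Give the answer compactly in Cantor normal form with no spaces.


Compute 12 * (w+1).
Ordinal * is associative and left-distributive over +, but NOT commutative; for finite n>1, n*w = w but w*n stays w*n.
By left-distributivity: 12 * (w+1) = 12*w + 12*1 = w + 12 = w+12.
Result = w+12

w+12


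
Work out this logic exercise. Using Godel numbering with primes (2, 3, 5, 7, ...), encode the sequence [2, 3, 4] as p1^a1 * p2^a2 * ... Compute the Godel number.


Encode each element as an exponent of the corresponding prime:
  2^2 = 4
  3^3 = 27
  5^4 = 625
Product = 4 * 27 * 625 = 67500

67500


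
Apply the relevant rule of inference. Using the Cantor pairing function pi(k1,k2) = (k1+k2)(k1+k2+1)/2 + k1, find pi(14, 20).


k1 + k2 = 34
(k1+k2)(k1+k2+1)/2 = 34 * 35 / 2 = 595
pi = 595 + 14 = 609

609


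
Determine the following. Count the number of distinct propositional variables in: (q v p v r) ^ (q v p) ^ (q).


Identify each variable that appears in the formula.
Variables found: p, q, r
Count = 3

3


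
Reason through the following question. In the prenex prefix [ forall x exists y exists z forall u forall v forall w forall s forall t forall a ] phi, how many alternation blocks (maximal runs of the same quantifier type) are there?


Quantifier-type sequence: A E E A A A A A A  (A=forall, E=exists)
Group into maximal same-type runs:
  Ax1 | Ex2 | Ax6
Number of blocks = 3

3


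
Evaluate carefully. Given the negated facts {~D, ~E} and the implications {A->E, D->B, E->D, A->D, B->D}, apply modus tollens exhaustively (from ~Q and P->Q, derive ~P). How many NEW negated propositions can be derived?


Initial negated facts: {~D, ~E}
Apply modus tollens to closure:
  ~E and A->E  =>  ~A
  ~D and B->D  =>  ~B
Final negated: {~A, ~B, ~D, ~E}
New negations: {~A, ~B}
Count = 2

2


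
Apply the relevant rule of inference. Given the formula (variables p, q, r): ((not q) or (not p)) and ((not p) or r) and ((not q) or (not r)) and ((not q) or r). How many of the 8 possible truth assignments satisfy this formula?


Evaluate all 8 assignments for p, q, r:
p=0, q=0, r=0: 1
p=0, q=0, r=1: 1
p=0, q=1, r=0: 0
p=0, q=1, r=1: 0
p=1, q=0, r=0: 0
p=1, q=0, r=1: 1
p=1, q=1, r=0: 0
p=1, q=1, r=1: 0
Satisfying count = 3

3


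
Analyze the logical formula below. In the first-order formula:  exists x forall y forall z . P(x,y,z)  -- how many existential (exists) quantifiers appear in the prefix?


Quantifier prefix: exists x forall y forall z
Mark each quantifier type:
  E U U
Universal count = 2, Existential count = 1
Asked for existential (exists) quantifiers: 1

1


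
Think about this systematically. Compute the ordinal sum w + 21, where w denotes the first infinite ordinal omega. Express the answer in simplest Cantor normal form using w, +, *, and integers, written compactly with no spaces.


Compute w + 21.
Ordinal + is associative but NOT commutative; for finite n>0, n + w = w but w + n stays w+n.
w + 21 is already in normal form (a successor ordinal beyond w).
Result = w+21

w+21


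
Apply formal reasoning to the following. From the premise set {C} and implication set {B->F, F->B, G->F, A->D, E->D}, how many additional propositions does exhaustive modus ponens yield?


Initial facts: {C}
Apply modus ponens to closure:
  (no implication fires)
Final known: {C}
New propositions: {(none)}
Count = 0

0


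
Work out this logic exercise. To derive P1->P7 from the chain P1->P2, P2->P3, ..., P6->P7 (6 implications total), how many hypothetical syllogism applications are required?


With 6 implications in a chain connecting 7 propositions:
P1->P2, P2->P3, ..., P6->P7
Steps needed = (number of implications) - 1 = 6 - 1 = 5

5


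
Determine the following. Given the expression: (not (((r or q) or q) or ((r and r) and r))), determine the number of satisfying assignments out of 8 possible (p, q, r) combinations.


Check all 8 assignments:
p=0, q=0, r=0: 1
p=0, q=0, r=1: 0
p=0, q=1, r=0: 0
p=0, q=1, r=1: 0
p=1, q=0, r=0: 1
p=1, q=0, r=1: 0
p=1, q=1, r=0: 0
p=1, q=1, r=1: 0
Count of True = 2

2


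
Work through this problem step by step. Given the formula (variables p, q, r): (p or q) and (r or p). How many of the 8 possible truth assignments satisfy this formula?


Evaluate all 8 assignments for p, q, r:
p=0, q=0, r=0: 0
p=0, q=0, r=1: 0
p=0, q=1, r=0: 0
p=0, q=1, r=1: 1
p=1, q=0, r=0: 1
p=1, q=0, r=1: 1
p=1, q=1, r=0: 1
p=1, q=1, r=1: 1
Satisfying count = 5

5


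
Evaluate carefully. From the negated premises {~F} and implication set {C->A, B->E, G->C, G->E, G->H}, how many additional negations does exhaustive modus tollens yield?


Initial negated facts: {~F}
Apply modus tollens to closure:
  (no implication fires)
Final negated: {~F}
New negations: {(none)}
Count = 0

0


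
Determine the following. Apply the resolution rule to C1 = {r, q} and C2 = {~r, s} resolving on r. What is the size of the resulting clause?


Remove r from C1 and ~r from C2.
C1 remainder: {q}
C2 remainder: {s}
Union (resolvent): {q, s}
Resolvent has 2 literal(s).

2


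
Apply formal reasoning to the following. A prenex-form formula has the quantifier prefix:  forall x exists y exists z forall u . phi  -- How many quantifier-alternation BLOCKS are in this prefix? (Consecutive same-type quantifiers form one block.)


Quantifier-type sequence: A E E A  (A=forall, E=exists)
Group into maximal same-type runs:
  Ax1 | Ex2 | Ax1
Number of blocks = 3

3


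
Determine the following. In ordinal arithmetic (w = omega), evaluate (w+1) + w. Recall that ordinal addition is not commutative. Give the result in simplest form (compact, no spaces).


Compute (w+1) + w.
Ordinal + is associative but NOT commutative; for finite n>0, n + w = w but w + n stays w+n.
(w+1) + w = w + (1+w) = w + w = w*2 (the finite tail 1 is absorbed by the right w).
Result = w*2

w*2


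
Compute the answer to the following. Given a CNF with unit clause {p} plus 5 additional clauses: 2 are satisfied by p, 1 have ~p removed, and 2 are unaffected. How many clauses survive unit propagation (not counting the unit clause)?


Satisfied (removed): 2
Shortened (remain): 1
Unchanged (remain): 2
Remaining = 1 + 2 = 3

3


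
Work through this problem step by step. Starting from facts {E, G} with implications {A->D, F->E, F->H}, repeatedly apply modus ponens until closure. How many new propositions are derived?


Initial facts: {E, G}
Apply modus ponens to closure:
  (no implication fires)
Final known: {E, G}
New propositions: {(none)}
Count = 0

0


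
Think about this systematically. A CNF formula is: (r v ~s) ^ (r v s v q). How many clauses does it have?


A CNF formula is a conjunction of clauses.
Clauses are separated by ^.
Counting the conjuncts: 2 clauses.

2


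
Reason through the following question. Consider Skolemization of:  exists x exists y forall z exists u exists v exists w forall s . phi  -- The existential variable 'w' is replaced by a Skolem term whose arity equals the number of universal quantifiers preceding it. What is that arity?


Quantifier prefix: exists x exists y forall z exists u exists v exists w forall s
'w' is existentially quantified at position 6.
Universal variables preceding it: z
Skolem function arity = 1

1


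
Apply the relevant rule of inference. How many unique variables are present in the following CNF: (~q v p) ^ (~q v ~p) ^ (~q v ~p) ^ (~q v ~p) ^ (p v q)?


Identify each variable that appears in the formula.
Variables found: p, q
Count = 2

2


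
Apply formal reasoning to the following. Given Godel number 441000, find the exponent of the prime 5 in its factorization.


Factorize 441000 by dividing by 5 repeatedly.
Division steps: 5 divides 441000 exactly 3 time(s).
Exponent of 5 = 3

3


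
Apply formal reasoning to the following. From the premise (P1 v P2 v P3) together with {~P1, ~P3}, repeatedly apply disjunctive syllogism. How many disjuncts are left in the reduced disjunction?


Original disjuncts (3): P1, P2, P3
Negated (eliminate): ~P1, ~P3
Remaining disjuncts: P2
Count = 3 - 2 = 1

1


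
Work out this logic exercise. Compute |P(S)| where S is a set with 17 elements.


The power set of a set with n elements has 2^n elements.
|P(S)| = 2^17 = 131072

131072


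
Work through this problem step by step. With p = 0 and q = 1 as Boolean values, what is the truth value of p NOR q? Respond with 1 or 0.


p = 0, q = 1
Operation: p NOR q
Evaluate: 0 NOR 1 = 0

0


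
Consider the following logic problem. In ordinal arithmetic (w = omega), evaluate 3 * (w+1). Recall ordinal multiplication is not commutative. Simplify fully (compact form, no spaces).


Compute 3 * (w+1).
Ordinal * is associative and left-distributive over +, but NOT commutative; for finite n>1, n*w = w but w*n stays w*n.
By left-distributivity: 3 * (w+1) = 3*w + 3*1 = w + 3 = w+3.
Result = w+3

w+3


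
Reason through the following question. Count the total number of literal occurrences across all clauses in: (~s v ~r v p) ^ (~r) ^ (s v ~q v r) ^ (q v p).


Counting literals in each clause:
Clause 1: 3 literal(s)
Clause 2: 1 literal(s)
Clause 3: 3 literal(s)
Clause 4: 2 literal(s)
Total = 9

9


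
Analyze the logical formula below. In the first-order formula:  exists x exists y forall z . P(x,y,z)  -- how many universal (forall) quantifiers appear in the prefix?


Quantifier prefix: exists x exists y forall z
Mark each quantifier type:
  E E U
Universal count = 1, Existential count = 2
Asked for universal (forall) quantifiers: 1

1


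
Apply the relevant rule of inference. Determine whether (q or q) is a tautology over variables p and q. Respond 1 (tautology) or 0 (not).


Check all 4 assignments:
p=0, q=0: 0
p=0, q=1: 1
p=1, q=0: 0
p=1, q=1: 1
Satisfying count = 2/4.
Tautology iff count = 4: no.

0


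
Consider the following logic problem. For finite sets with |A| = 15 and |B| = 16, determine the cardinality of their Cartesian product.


The Cartesian product A x B contains all ordered pairs (a, b).
|A x B| = |A| * |B| = 15 * 16 = 240

240


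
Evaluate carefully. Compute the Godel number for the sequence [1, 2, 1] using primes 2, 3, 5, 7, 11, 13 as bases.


Encode each element as an exponent of the corresponding prime:
  2^1 = 2
  3^2 = 9
  5^1 = 5
Product = 2 * 9 * 5 = 90

90


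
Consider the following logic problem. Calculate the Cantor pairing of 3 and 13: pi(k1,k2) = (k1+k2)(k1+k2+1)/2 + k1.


k1 + k2 = 16
(k1+k2)(k1+k2+1)/2 = 16 * 17 / 2 = 136
pi = 136 + 3 = 139

139


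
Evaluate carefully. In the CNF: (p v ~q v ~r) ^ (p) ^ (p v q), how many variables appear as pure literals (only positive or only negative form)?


Check each variable for pure literal status:
p: pure positive
q: mixed (not pure)
r: pure negative
Pure literal count = 2

2


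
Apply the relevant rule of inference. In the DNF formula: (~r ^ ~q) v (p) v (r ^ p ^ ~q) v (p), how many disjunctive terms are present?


A DNF formula is a disjunction of terms (conjunctions).
Terms are separated by v.
Counting the disjuncts: 4 terms.

4


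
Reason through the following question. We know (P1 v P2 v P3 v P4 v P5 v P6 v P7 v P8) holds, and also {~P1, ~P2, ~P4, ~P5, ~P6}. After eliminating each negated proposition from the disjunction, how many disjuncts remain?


Original disjuncts (8): P1, P2, P3, P4, P5, P6, P7, P8
Negated (eliminate): ~P1, ~P2, ~P4, ~P5, ~P6
Remaining disjuncts: P3, P7, P8
Count = 8 - 5 = 3

3


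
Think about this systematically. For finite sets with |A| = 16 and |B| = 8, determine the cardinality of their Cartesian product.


The Cartesian product A x B contains all ordered pairs (a, b).
|A x B| = |A| * |B| = 16 * 8 = 128

128


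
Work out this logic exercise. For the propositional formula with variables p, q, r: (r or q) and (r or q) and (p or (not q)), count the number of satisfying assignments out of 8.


Evaluate all 8 assignments for p, q, r:
p=0, q=0, r=0: 0
p=0, q=0, r=1: 1
p=0, q=1, r=0: 0
p=0, q=1, r=1: 0
p=1, q=0, r=0: 0
p=1, q=0, r=1: 1
p=1, q=1, r=0: 1
p=1, q=1, r=1: 1
Satisfying count = 4

4


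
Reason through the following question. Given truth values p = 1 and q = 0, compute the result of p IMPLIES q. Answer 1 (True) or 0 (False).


p = 1, q = 0
Operation: p IMPLIES q
Evaluate: 1 IMPLIES 0 = 0

0


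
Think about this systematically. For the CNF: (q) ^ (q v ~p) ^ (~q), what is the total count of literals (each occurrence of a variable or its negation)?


Counting literals in each clause:
Clause 1: 1 literal(s)
Clause 2: 2 literal(s)
Clause 3: 1 literal(s)
Total = 4

4


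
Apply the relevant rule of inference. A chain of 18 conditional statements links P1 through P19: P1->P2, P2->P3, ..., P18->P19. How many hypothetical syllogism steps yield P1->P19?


With 18 implications in a chain connecting 19 propositions:
P1->P2, P2->P3, ..., P18->P19
Steps needed = (number of implications) - 1 = 18 - 1 = 17

17


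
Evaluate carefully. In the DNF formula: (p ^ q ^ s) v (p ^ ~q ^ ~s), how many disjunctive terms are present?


A DNF formula is a disjunction of terms (conjunctions).
Terms are separated by v.
Counting the disjuncts: 2 terms.

2


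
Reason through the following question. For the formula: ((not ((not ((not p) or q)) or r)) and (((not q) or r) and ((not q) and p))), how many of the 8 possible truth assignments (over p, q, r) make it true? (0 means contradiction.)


Check all 8 assignments:
p=0, q=0, r=0: 0
p=0, q=0, r=1: 0
p=0, q=1, r=0: 0
p=0, q=1, r=1: 0
p=1, q=0, r=0: 0
p=1, q=0, r=1: 0
p=1, q=1, r=0: 0
p=1, q=1, r=1: 0
Count of True = 0

0


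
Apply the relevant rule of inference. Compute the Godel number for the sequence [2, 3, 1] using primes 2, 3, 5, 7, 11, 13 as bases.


Encode each element as an exponent of the corresponding prime:
  2^2 = 4
  3^3 = 27
  5^1 = 5
Product = 4 * 27 * 5 = 540

540


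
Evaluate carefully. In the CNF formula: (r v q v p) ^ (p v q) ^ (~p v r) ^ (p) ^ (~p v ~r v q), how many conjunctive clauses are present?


A CNF formula is a conjunction of clauses.
Clauses are separated by ^.
Counting the conjuncts: 5 clauses.

5


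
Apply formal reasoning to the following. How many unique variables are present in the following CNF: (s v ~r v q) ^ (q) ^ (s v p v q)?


Identify each variable that appears in the formula.
Variables found: p, q, r, s
Count = 4

4


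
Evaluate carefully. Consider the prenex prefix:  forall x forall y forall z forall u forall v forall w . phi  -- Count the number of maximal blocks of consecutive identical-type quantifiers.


Quantifier-type sequence: A A A A A A  (A=forall, E=exists)
Group into maximal same-type runs:
  Ax6
Number of blocks = 1

1


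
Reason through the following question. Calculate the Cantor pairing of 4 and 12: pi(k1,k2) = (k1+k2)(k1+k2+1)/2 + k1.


k1 + k2 = 16
(k1+k2)(k1+k2+1)/2 = 16 * 17 / 2 = 136
pi = 136 + 4 = 140

140


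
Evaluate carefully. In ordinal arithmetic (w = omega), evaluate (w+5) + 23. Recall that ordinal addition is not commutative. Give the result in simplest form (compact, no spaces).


Compute (w+5) + 23.
Ordinal + is associative but NOT commutative; for finite n>0, n + w = w but w + n stays w+n.
By associativity: (w+5) + 23 = w + (5+23) = w+28.
Result = w+28

w+28


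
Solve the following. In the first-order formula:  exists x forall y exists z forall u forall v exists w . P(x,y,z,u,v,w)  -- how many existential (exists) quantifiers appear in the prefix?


Quantifier prefix: exists x forall y exists z forall u forall v exists w
Mark each quantifier type:
  E U E U U E
Universal count = 3, Existential count = 3
Asked for existential (exists) quantifiers: 3

3


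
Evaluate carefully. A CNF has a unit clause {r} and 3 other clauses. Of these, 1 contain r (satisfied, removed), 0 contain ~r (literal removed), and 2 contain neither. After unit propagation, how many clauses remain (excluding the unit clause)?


Satisfied (removed): 1
Shortened (remain): 0
Unchanged (remain): 2
Remaining = 0 + 2 = 2

2


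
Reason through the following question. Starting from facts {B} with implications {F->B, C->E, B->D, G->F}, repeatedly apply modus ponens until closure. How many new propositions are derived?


Initial facts: {B}
Apply modus ponens to closure:
  B and B->D  =>  D
Final known: {B, D}
New propositions: {D}
Count = 1

1


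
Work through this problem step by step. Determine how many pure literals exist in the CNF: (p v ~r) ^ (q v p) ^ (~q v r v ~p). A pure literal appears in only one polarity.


Check each variable for pure literal status:
p: mixed (not pure)
q: mixed (not pure)
r: mixed (not pure)
Pure literal count = 0

0


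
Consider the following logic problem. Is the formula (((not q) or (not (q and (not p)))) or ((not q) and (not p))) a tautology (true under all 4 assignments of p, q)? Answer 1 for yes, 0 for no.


Check all 4 assignments:
p=0, q=0: 1
p=0, q=1: 0
p=1, q=0: 1
p=1, q=1: 1
Satisfying count = 3/4.
Tautology iff count = 4: no.

0


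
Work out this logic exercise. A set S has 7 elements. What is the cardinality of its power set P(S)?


The power set of a set with n elements has 2^n elements.
|P(S)| = 2^7 = 128

128


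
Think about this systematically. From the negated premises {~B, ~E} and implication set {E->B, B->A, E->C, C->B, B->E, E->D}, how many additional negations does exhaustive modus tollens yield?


Initial negated facts: {~B, ~E}
Apply modus tollens to closure:
  ~B and C->B  =>  ~C
Final negated: {~B, ~C, ~E}
New negations: {~C}
Count = 1

1


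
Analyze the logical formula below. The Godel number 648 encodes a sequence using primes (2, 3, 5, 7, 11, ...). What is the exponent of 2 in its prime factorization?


Factorize 648 by dividing by 2 repeatedly.
Division steps: 2 divides 648 exactly 3 time(s).
Exponent of 2 = 3

3


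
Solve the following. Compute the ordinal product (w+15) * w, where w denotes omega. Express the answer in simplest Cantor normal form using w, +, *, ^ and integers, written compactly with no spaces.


Compute (w+15) * w.
Ordinal * is associative and left-distributive over +, but NOT commutative; for finite n>1, n*w = w but w*n stays w*n.
(w+15) * w = sup{(w+15)*k : k<w} = sup{w*k+15} = w^2 (the +15 tail is absorbed in the limit).
Result = w^2

w^2


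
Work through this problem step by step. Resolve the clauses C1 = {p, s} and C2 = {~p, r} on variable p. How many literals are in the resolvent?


Remove p from C1 and ~p from C2.
C1 remainder: {s}
C2 remainder: {r}
Union (resolvent): {r, s}
Resolvent has 2 literal(s).

2


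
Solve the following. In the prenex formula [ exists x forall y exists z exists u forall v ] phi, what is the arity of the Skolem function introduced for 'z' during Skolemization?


Quantifier prefix: exists x forall y exists z exists u forall v
'z' is existentially quantified at position 3.
Universal variables preceding it: y
Skolem function arity = 1

1


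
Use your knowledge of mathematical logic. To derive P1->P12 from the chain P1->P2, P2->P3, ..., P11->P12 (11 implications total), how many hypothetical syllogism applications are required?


With 11 implications in a chain connecting 12 propositions:
P1->P2, P2->P3, ..., P11->P12
Steps needed = (number of implications) - 1 = 11 - 1 = 10

10


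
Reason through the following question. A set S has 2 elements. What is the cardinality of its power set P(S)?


The power set of a set with n elements has 2^n elements.
|P(S)| = 2^2 = 4

4


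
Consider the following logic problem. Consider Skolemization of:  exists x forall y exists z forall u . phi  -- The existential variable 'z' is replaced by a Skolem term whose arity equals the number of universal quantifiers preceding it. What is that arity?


Quantifier prefix: exists x forall y exists z forall u
'z' is existentially quantified at position 3.
Universal variables preceding it: y
Skolem function arity = 1

1


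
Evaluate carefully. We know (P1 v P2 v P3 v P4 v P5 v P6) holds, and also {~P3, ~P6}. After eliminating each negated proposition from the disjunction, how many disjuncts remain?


Original disjuncts (6): P1, P2, P3, P4, P5, P6
Negated (eliminate): ~P3, ~P6
Remaining disjuncts: P1, P2, P4, P5
Count = 6 - 2 = 4

4


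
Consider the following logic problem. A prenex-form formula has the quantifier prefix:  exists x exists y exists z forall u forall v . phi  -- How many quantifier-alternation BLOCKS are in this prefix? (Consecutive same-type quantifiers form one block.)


Quantifier-type sequence: E E E A A  (A=forall, E=exists)
Group into maximal same-type runs:
  Ex3 | Ax2
Number of blocks = 2

2


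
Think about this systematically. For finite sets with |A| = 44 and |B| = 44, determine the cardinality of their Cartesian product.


The Cartesian product A x B contains all ordered pairs (a, b).
|A x B| = |A| * |B| = 44 * 44 = 1936

1936


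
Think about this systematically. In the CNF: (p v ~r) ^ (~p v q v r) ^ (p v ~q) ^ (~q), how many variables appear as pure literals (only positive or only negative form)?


Check each variable for pure literal status:
p: mixed (not pure)
q: mixed (not pure)
r: mixed (not pure)
Pure literal count = 0

0


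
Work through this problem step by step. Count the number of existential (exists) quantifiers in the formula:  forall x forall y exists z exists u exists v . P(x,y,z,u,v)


Quantifier prefix: forall x forall y exists z exists u exists v
Mark each quantifier type:
  U U E E E
Universal count = 2, Existential count = 3
Asked for existential (exists) quantifiers: 3

3


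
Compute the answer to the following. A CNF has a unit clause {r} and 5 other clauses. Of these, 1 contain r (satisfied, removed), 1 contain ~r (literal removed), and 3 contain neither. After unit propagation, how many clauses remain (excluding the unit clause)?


Satisfied (removed): 1
Shortened (remain): 1
Unchanged (remain): 3
Remaining = 1 + 3 = 4

4


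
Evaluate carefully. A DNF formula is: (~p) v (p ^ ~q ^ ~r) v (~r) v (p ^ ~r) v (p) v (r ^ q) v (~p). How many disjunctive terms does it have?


A DNF formula is a disjunction of terms (conjunctions).
Terms are separated by v.
Counting the disjuncts: 7 terms.

7


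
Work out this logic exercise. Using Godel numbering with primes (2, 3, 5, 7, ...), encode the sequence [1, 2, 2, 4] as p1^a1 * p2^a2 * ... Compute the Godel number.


Encode each element as an exponent of the corresponding prime:
  2^1 = 2
  3^2 = 9
  5^2 = 25
  7^4 = 2401
Product = 2 * 9 * 25 * 2401 = 1080450

1080450


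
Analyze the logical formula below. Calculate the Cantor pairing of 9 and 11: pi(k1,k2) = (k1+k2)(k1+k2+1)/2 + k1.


k1 + k2 = 20
(k1+k2)(k1+k2+1)/2 = 20 * 21 / 2 = 210
pi = 210 + 9 = 219

219


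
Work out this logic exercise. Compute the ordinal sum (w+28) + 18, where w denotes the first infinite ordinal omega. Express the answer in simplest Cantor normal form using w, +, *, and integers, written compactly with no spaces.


Compute (w+28) + 18.
Ordinal + is associative but NOT commutative; for finite n>0, n + w = w but w + n stays w+n.
By associativity: (w+28) + 18 = w + (28+18) = w+46.
Result = w+46

w+46


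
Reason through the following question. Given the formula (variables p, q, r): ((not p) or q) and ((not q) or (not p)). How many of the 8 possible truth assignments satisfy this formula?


Evaluate all 8 assignments for p, q, r:
p=0, q=0, r=0: 1
p=0, q=0, r=1: 1
p=0, q=1, r=0: 1
p=0, q=1, r=1: 1
p=1, q=0, r=0: 0
p=1, q=0, r=1: 0
p=1, q=1, r=0: 0
p=1, q=1, r=1: 0
Satisfying count = 4

4


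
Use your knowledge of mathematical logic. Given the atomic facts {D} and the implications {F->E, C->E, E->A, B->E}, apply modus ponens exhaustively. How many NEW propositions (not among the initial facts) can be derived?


Initial facts: {D}
Apply modus ponens to closure:
  (no implication fires)
Final known: {D}
New propositions: {(none)}
Count = 0

0


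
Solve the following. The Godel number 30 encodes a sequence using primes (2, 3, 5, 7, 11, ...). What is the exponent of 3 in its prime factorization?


Factorize 30 by dividing by 3 repeatedly.
Division steps: 3 divides 30 exactly 1 time(s).
Exponent of 3 = 1

1


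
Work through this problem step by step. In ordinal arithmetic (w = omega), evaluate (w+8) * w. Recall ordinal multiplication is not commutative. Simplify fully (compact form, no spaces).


Compute (w+8) * w.
Ordinal * is associative and left-distributive over +, but NOT commutative; for finite n>1, n*w = w but w*n stays w*n.
(w+8) * w = sup{(w+8)*k : k<w} = sup{w*k+8} = w^2 (the +8 tail is absorbed in the limit).
Result = w^2

w^2


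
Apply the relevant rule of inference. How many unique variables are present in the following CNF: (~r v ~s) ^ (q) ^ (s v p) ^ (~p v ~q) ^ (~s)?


Identify each variable that appears in the formula.
Variables found: p, q, r, s
Count = 4

4


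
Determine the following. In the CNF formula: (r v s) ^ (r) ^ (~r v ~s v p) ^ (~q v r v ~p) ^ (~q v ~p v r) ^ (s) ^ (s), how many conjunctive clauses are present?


A CNF formula is a conjunction of clauses.
Clauses are separated by ^.
Counting the conjuncts: 7 clauses.

7


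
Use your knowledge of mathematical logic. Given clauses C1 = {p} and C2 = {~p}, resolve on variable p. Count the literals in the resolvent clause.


Remove p from C1 and ~p from C2.
C1 remainder: {}
C2 remainder: {}
Union (resolvent): {} (empty clause)
Resolvent has 0 literal(s).

0


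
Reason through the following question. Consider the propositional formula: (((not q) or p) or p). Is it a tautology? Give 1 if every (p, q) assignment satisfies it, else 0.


Check all 4 assignments:
p=0, q=0: 1
p=0, q=1: 0
p=1, q=0: 1
p=1, q=1: 1
Satisfying count = 3/4.
Tautology iff count = 4: no.

0


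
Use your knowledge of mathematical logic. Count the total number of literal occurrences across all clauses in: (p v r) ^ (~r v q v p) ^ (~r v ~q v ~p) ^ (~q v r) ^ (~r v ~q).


Counting literals in each clause:
Clause 1: 2 literal(s)
Clause 2: 3 literal(s)
Clause 3: 3 literal(s)
Clause 4: 2 literal(s)
Clause 5: 2 literal(s)
Total = 12

12


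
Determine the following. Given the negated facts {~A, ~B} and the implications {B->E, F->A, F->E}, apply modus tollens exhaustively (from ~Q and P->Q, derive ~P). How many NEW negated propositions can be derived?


Initial negated facts: {~A, ~B}
Apply modus tollens to closure:
  ~A and F->A  =>  ~F
Final negated: {~A, ~B, ~F}
New negations: {~F}
Count = 1

1


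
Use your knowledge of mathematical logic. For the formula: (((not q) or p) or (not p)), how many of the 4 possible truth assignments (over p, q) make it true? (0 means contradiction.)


Check all 4 assignments:
p=0, q=0: 1
p=0, q=1: 1
p=1, q=0: 1
p=1, q=1: 1
Count of True = 4

4


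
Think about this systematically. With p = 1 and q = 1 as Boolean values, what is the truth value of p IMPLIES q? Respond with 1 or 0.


p = 1, q = 1
Operation: p IMPLIES q
Evaluate: 1 IMPLIES 1 = 1

1


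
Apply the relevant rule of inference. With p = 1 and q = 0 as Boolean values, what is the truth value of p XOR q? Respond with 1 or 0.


p = 1, q = 0
Operation: p XOR q
Evaluate: 1 XOR 0 = 1

1


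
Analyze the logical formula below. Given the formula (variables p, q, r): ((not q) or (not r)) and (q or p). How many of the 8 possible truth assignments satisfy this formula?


Evaluate all 8 assignments for p, q, r:
p=0, q=0, r=0: 0
p=0, q=0, r=1: 0
p=0, q=1, r=0: 1
p=0, q=1, r=1: 0
p=1, q=0, r=0: 1
p=1, q=0, r=1: 1
p=1, q=1, r=0: 1
p=1, q=1, r=1: 0
Satisfying count = 4

4


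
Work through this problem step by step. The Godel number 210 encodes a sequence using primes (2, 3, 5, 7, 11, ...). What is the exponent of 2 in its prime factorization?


Factorize 210 by dividing by 2 repeatedly.
Division steps: 2 divides 210 exactly 1 time(s).
Exponent of 2 = 1

1


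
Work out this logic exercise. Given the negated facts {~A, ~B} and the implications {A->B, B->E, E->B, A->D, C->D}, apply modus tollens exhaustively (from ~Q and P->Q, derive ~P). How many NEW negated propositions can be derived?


Initial negated facts: {~A, ~B}
Apply modus tollens to closure:
  ~B and E->B  =>  ~E
Final negated: {~A, ~B, ~E}
New negations: {~E}
Count = 1

1


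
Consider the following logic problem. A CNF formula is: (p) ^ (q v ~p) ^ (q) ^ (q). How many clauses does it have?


A CNF formula is a conjunction of clauses.
Clauses are separated by ^.
Counting the conjuncts: 4 clauses.

4


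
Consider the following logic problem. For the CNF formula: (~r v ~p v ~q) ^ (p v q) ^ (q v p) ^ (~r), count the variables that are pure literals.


Check each variable for pure literal status:
p: mixed (not pure)
q: mixed (not pure)
r: pure negative
Pure literal count = 1

1


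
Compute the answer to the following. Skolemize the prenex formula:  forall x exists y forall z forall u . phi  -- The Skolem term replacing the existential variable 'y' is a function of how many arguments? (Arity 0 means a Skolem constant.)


Quantifier prefix: forall x exists y forall z forall u
'y' is existentially quantified at position 2.
Universal variables preceding it: x
Skolem function arity = 1

1


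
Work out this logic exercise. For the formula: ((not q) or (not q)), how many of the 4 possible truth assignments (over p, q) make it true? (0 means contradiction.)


Check all 4 assignments:
p=0, q=0: 1
p=0, q=1: 0
p=1, q=0: 1
p=1, q=1: 0
Count of True = 2

2


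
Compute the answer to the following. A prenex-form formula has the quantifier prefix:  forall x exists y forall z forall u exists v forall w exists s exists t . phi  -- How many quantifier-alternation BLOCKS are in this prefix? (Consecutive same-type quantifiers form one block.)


Quantifier-type sequence: A E A A E A E E  (A=forall, E=exists)
Group into maximal same-type runs:
  Ax1 | Ex1 | Ax2 | Ex1 | Ax1 | Ex2
Number of blocks = 6

6


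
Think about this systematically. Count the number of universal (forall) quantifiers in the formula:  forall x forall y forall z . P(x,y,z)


Quantifier prefix: forall x forall y forall z
Mark each quantifier type:
  U U U
Universal count = 3, Existential count = 0
Asked for universal (forall) quantifiers: 3

3


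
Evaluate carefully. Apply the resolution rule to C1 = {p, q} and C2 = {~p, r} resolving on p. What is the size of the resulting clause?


Remove p from C1 and ~p from C2.
C1 remainder: {q}
C2 remainder: {r}
Union (resolvent): {q, r}
Resolvent has 2 literal(s).

2


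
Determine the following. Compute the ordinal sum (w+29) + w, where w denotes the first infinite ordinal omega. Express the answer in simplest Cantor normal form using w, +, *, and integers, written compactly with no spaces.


Compute (w+29) + w.
Ordinal + is associative but NOT commutative; for finite n>0, n + w = w but w + n stays w+n.
(w+29) + w = w + (29+w) = w + w = w*2 (the finite tail 29 is absorbed by the right w).
Result = w*2

w*2


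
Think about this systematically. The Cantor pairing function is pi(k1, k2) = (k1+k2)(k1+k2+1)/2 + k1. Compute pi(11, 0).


k1 + k2 = 11
(k1+k2)(k1+k2+1)/2 = 11 * 12 / 2 = 66
pi = 66 + 11 = 77

77


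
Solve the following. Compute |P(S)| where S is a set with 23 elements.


The power set of a set with n elements has 2^n elements.
|P(S)| = 2^23 = 8388608

8388608


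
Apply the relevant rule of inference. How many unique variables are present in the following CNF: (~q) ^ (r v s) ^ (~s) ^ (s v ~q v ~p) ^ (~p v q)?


Identify each variable that appears in the formula.
Variables found: p, q, r, s
Count = 4

4


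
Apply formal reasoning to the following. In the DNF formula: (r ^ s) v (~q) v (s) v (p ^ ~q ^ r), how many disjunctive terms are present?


A DNF formula is a disjunction of terms (conjunctions).
Terms are separated by v.
Counting the disjuncts: 4 terms.

4


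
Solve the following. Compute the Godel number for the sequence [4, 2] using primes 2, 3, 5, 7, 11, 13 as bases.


Encode each element as an exponent of the corresponding prime:
  2^4 = 16
  3^2 = 9
Product = 16 * 9 = 144

144


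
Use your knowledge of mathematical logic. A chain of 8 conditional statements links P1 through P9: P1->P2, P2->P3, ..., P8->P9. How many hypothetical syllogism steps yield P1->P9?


With 8 implications in a chain connecting 9 propositions:
P1->P2, P2->P3, ..., P8->P9
Steps needed = (number of implications) - 1 = 8 - 1 = 7

7


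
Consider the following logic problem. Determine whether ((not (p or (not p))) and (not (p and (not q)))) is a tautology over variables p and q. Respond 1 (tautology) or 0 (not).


Check all 4 assignments:
p=0, q=0: 0
p=0, q=1: 0
p=1, q=0: 0
p=1, q=1: 0
Satisfying count = 0/4.
Tautology iff count = 4: no.

0


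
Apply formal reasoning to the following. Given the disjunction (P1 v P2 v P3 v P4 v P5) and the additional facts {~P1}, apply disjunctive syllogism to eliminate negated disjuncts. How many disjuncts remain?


Original disjuncts (5): P1, P2, P3, P4, P5
Negated (eliminate): ~P1
Remaining disjuncts: P2, P3, P4, P5
Count = 5 - 1 = 4

4


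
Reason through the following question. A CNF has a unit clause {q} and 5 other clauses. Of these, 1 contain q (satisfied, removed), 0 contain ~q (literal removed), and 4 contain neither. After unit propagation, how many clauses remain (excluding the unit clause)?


Satisfied (removed): 1
Shortened (remain): 0
Unchanged (remain): 4
Remaining = 0 + 4 = 4

4


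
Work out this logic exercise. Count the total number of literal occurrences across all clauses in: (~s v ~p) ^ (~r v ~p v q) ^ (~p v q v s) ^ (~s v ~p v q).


Counting literals in each clause:
Clause 1: 2 literal(s)
Clause 2: 3 literal(s)
Clause 3: 3 literal(s)
Clause 4: 3 literal(s)
Total = 11

11


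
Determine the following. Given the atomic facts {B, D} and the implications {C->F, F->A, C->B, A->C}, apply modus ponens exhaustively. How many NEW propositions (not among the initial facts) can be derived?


Initial facts: {B, D}
Apply modus ponens to closure:
  (no implication fires)
Final known: {B, D}
New propositions: {(none)}
Count = 0

0


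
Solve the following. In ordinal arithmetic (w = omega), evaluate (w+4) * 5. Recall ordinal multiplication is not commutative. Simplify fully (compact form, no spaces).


Compute (w+4) * 5.
Ordinal * is associative and left-distributive over +, but NOT commutative; for finite n>1, n*w = w but w*n stays w*n.
(w+4) * 5 = (w+4) repeated 5 times. Each intermediate +4 is absorbed by the following w; only the last survives: w*5+4.
Result = w*5+4

w*5+4


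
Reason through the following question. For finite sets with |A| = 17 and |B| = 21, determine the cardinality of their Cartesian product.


The Cartesian product A x B contains all ordered pairs (a, b).
|A x B| = |A| * |B| = 17 * 21 = 357

357


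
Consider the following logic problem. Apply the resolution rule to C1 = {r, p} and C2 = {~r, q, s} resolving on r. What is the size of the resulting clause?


Remove r from C1 and ~r from C2.
C1 remainder: {p}
C2 remainder: {q, s}
Union (resolvent): {p, q, s}
Resolvent has 3 literal(s).

3


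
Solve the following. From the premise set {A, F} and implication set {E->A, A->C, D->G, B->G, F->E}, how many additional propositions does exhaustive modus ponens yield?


Initial facts: {A, F}
Apply modus ponens to closure:
  A and A->C  =>  C
  F and F->E  =>  E
Final known: {A, C, E, F}
New propositions: {C, E}
Count = 2

2


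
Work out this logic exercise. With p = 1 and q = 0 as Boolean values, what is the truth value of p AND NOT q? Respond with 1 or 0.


p = 1, q = 0
Operation: p AND NOT q
Evaluate: 1 AND NOT 0 = 1

1


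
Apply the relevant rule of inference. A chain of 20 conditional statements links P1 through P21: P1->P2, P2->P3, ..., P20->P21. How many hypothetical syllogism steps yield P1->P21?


With 20 implications in a chain connecting 21 propositions:
P1->P2, P2->P3, ..., P20->P21
Steps needed = (number of implications) - 1 = 20 - 1 = 19

19
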